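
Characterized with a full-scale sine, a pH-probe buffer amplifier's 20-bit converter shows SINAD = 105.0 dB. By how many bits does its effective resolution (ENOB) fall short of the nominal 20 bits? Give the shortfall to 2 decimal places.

2.85 bits

N_eff = (105.0 − 1.76)/6.02 = 17.1495 bits.
Lost resolution: 20 − 17.1495 = 2.8505 bits.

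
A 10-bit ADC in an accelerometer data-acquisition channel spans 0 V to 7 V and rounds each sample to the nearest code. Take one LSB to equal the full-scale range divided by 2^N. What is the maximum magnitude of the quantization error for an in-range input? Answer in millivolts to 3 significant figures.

V_FS = 7 V.
LSB = 7 V ÷ 2^10 = 7/1024 V = 6.8359 mV.
|e|_max = LSB/2 = 3.42 mV.

3.42 mV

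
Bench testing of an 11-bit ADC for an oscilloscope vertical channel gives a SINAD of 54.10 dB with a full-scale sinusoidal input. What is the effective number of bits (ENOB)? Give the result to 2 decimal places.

ENOB = (54.10 − 1.76)/6.02 = 8.6944 bits.

8.69 bits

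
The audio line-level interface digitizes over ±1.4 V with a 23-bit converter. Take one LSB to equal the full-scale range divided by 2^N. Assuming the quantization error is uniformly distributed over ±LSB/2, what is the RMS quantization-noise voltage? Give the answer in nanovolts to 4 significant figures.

96.36 nV

Range = 1.4 − (-1.4) = 2.8 V.
Step size = 2.8/8388608 V = 333.786 nV.
For a uniform distribution on [−LSB/2, +LSB/2], V_rms = LSB/√12 = 333.786 nV/3.4641 = 96.36 nV.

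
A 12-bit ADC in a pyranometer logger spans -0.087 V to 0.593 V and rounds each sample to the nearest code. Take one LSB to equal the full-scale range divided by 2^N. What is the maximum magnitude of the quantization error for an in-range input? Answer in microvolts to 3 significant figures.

The full-scale span is 0.593 − (-0.087) = 0.68 V.
One LSB is 0.68 V / 4096 = 166.02 µV.
|e|_max = LSB/2 = 83.0 µV.

83.0 µV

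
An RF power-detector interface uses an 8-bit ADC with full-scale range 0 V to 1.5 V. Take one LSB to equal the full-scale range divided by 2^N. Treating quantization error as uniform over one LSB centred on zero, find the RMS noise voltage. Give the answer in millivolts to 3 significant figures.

V_FS = 1.5 V.
One LSB is 1.5 V / 256 = 5.8594 mV.
V_rms = LSB/√12 = 5.8594 mV / √12 = 1.69 mV.

1.69 mV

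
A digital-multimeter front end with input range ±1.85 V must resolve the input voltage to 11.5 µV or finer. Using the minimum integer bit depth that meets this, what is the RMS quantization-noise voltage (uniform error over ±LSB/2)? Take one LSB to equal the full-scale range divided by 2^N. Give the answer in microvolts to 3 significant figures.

2.04 µV

Full-scale range = 1.85 V − (-1.85 V) = 3.7 V.
Levels needed ≥ 3.7/11.5 µV = 321700. 2^19 = 524288 suffices, so N_min = 19.
LSB = 3.7 V ÷ 2^19 = 3.7/524288 V = 7.0572 µV.
σ_q = LSB/√12 = 7.0572 µV/3.4641 = 2.04 µV.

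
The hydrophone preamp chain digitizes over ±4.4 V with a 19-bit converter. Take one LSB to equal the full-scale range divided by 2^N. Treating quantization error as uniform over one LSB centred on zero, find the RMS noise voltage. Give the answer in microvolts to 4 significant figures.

Span: 4.4 V − (-4.4 V) = 8.8 V.
LSB = 8.8 V ÷ 2^19 = 8.8/524288 V = 16.7847 µV.
V_rms = LSB/√12 = 16.7847 µV / √12 = 4.845 µV.

4.845 µV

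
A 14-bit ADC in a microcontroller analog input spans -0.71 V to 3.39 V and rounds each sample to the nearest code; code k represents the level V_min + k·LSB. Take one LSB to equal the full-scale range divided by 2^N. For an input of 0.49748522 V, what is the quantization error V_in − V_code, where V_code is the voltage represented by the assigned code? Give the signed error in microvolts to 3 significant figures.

The full-scale span is 3.39 − (-0.71) = 4.1 V. LSB = 4.1 V / 2^14 ≈ 250.2 µV.
(V_in − V_min)/LSB = (0.49748522 − (-0.71)) × 16384/4.1 = 4825.2287 → nearest code k = 4825.
V_code = V_min + k × range/2^14 = -0.71 + 4825 × 4.1/16384 = 0.49742797852 V.
e = 0.49748522 − (0.49742797852) = +57.2 µV.

+57.2 µV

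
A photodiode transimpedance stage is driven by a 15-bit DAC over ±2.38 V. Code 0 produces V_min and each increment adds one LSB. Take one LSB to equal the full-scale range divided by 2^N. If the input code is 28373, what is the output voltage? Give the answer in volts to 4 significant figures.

Range = 2.38 − (-2.38) = 4.76 V. LSB = 4.76 V / 2^15.
V_out = -2.38 + 28373 × (4.76/32768) V
      = -2.38 + 4.12157 = 1.74157 V.

1.742 V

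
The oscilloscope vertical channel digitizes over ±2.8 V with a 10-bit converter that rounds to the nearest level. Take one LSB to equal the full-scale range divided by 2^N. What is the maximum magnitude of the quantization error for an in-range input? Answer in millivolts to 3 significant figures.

2.73 mV

Range = 2.8 − (-2.8) = 5.6 V.
LSB = 5.6 V / 2^10 = 5.4688 mV.
Worst-case error for round-to-nearest is half an LSB: 2.73 mV.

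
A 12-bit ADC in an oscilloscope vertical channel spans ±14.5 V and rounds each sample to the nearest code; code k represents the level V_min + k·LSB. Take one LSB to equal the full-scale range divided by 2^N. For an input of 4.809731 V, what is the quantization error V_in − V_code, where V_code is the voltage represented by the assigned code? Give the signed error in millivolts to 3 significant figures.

+2.36 mV

Span: 14.5 V − (-14.5 V) = 29 V. LSB = 29 V / 2^12 ≈ 7.080 mV.
(4.809731 − (-14.5)) / LSB = 19.309731 × 4096/29 = 2727.3330. Nearest integer: k = 2727.
V_code = V_min + k × range/2^12 = -14.5 + 2727 × 29/4096 = 4.807373047 V.
e = 4.809731 − (4.807373047) = +2.36 mV.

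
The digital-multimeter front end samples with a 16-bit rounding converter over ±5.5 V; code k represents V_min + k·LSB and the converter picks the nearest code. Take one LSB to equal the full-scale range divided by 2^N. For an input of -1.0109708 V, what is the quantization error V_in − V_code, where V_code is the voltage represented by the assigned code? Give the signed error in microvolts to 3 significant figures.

The full-scale span is 5.5 − (-5.5) = 11 V. LSB = 11 V / 2^16 ≈ 167.8 µV.
(V_in − V_min)/LSB = (-1.0109708 − (-5.5)) × 65536/11 = 26744.8198 → nearest code k = 26745.
Reconstructed level: -5.5 + 26745 × 11/65536 V = -1.0109405518 V.
e = -1.0109708 − (-1.0109405518) = −30.2 µV.

−30.2 µV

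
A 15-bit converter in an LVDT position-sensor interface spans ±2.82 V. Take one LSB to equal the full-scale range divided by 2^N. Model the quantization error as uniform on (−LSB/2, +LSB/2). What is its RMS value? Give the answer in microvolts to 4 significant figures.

49.69 µV

The full-scale span is 2.82 − (-2.82) = 5.64 V.
One LSB is 5.64 V / 32768 = 172.119 µV.
V_rms = LSB/√12 = 172.119 µV / √12 = 49.69 µV.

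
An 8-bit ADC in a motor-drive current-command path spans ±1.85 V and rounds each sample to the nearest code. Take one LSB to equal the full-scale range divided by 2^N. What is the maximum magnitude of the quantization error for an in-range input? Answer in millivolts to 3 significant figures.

Full-scale range = 1.85 V − (-1.85 V) = 3.7 V.
One LSB is 3.7 V / 256 = 14.453 mV.
A rounding quantizer has |error| ≤ LSB/2 = 7.23 mV.

7.23 mV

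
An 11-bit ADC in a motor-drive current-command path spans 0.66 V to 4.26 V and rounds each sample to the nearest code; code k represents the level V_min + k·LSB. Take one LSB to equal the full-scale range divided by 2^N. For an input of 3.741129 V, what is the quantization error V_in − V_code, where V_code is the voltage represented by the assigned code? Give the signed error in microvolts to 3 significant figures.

−316 µV

Span: 4.26 V − (0.66 V) = 3.6 V. LSB = 3.6 V / 2^11 ≈ 1.758 mV.
(3.741129 − (0.66)) / LSB = 3.081129 × 2048/3.6 = 1752.8201. Nearest integer: k = 1753.
Reconstructed level: 0.66 + 1753 × 3.6/2048 V = 3.741445313 V.
V_in − V_code = 3.741129 − (3.741445313) = −316 µV.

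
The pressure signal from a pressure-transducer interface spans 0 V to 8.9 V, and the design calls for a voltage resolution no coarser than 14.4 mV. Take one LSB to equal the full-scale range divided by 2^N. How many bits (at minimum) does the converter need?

10 bits

Span = 8.9 V.
Need 2^N ≥ 8.9 V / 14.4 mV = 618.1 → N_min = 10.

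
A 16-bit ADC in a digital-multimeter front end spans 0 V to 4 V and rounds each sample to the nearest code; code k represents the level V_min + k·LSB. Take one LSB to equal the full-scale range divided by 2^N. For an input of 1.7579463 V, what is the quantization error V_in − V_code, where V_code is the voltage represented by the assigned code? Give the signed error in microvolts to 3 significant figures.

Span = 4 V. LSB = 4 V / 2^16 ≈ 61.04 µV.
Position in LSBs: (1.7579463 − (0)) × 65536/4 = 28802.1922; rounding gives k = 28802.
Reconstructed level: 0 + 28802 × 4/65536 V = 1.7579345703 V.
e = 1.7579463 − (1.7579345703) = +11.7 µV.

+11.7 µV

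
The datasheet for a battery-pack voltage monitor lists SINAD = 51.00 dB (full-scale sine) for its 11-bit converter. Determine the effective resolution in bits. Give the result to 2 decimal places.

8.18 bits

Inverting SNR = 6.02 N + 1.76: N_eff = (51.00 − 1.76)/6.02 = 8.1794.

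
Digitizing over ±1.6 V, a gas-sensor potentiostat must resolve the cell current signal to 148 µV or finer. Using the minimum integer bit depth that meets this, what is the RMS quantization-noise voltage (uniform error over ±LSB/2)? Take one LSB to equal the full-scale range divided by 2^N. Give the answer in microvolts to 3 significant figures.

28.2 µV

Full-scale range = 1.6 V − (-1.6 V) = 3.2 V.
Levels needed ≥ 3.2/148 µV = 21620. 2^15 = 32768 suffices, so N_min = 15.
LSB = 3.2 V / 2^15 = 97.656 µV.
σ_q = LSB/√12 = 97.656 µV/3.4641 = 28.2 µV.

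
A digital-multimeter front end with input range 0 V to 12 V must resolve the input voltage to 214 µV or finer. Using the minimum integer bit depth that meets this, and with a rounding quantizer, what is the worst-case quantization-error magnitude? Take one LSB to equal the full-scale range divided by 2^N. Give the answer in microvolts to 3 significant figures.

91.6 µV

Full-scale range = 12 V.
Levels needed ≥ 12/214 µV = 56070. 2^16 = 65536 suffices, so N_min = 16.
LSB = 12 V / 2^16 = 183.11 µV.
Half an LSB is 91.6 µV.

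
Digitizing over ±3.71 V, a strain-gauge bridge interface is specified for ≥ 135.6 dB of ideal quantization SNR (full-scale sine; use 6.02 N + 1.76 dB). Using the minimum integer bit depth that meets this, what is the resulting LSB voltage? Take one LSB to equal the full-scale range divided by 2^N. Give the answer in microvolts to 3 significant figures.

Span: 3.71 V − (-3.71 V) = 7.42 V.
Required N = ⌈(135.6 − 1.76)/6.02⌉ = ⌈22.233⌉ = 23.
LSB = 7.42 V ÷ 2^23 = 7.42/8388608 V = 0.885 µV.

0.885 µV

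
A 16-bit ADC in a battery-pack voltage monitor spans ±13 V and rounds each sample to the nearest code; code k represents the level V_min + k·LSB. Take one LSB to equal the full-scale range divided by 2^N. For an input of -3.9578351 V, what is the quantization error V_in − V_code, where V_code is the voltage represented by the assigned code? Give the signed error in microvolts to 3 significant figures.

−71.4 µV

Full-scale range = 13 V − (-13 V) = 26 V. LSB = 26 V / 2^16 ≈ 396.7 µV.
(V_in − V_min)/LSB = (-3.9578351 − (-13)) × 65536/26 = 22791.8200 → nearest code k = 22792.
V_code = V_min + k × range/2^16 = -13 + 22792 × 26/65536 = -3.9577636719 V.
e = -3.9578351 − (-3.9577636719) = −71.4 µV.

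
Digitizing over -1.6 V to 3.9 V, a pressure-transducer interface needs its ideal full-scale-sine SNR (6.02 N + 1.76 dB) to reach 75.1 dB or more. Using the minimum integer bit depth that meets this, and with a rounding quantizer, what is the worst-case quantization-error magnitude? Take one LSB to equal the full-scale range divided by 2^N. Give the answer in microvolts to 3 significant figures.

The full-scale span is 3.9 − (-1.6) = 5.5 V.
6.02 N + 1.76 ≥ 75.1 gives N ≥ 12.183, so the minimum integer is 13.
Step size = 5.5/8192 V = 0.67139 mV.
Max error for round-to-nearest is LSB/2 = 336 µV.

336 µV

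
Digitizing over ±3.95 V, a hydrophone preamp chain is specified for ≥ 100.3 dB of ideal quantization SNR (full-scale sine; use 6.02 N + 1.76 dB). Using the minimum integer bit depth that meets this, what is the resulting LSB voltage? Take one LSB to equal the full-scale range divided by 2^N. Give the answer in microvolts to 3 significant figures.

Span: 3.95 V − (-3.95 V) = 7.9 V.
6.02 N + 1.76 ≥ 100.3 gives N ≥ 16.369, so the minimum integer is 17.
Step size = 7.9/131072 V = 60.3 µV.

60.3 µV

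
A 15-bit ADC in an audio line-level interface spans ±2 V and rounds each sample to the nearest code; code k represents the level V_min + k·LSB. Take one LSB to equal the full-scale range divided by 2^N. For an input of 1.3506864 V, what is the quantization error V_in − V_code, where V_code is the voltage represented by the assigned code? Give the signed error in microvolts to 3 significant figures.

The full-scale span is 2 − (-2) = 4 V. LSB = 4 V / 2^15 ≈ 122.1 µV.
(1.3506864 − (-2)) / LSB = 3.3506864 × 32768/4 = 27448.8230. Nearest integer: k = 27449.
Reconstructed level: -2 + 27449 × 4/32768 V = 1.3507080078 V.
e = 1.3506864 − (1.3507080078) = −21.6 µV.

−21.6 µV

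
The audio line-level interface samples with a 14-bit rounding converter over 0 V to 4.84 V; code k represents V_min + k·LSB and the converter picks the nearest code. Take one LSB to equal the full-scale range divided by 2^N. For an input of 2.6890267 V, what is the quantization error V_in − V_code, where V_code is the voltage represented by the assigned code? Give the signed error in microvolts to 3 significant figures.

Span = 4.84 V. LSB = 4.84 V / 2^14 ≈ 295.4 µV.
(2.6890267 − (0)) / LSB = 2.6890267 × 16384/4.84 = 9102.6887. Nearest integer: k = 9103.
V_code = V_min + k × range/2^14 = 0 + 9103 × 4.84/16384 = 2.6891186523 V.
Error = V_in − V_code = 2.6890267 − (2.6891186523) = −92.0 µV.

−92.0 µV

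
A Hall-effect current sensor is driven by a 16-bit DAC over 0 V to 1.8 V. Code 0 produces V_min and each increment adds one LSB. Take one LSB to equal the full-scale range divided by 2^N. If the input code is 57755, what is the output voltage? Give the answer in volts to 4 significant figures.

1.586 V

Span = 1.8 V. LSB = 1.8 V / 2^16.
V_out = 0 + 57755 × (1.8/65536) V
      = 0 + 1.58629 = 1.58629 V.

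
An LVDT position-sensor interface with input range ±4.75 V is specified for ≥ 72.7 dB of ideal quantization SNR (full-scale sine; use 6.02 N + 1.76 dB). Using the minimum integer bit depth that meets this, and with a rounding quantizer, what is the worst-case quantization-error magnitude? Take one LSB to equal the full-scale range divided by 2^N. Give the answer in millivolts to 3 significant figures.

1.16 mV

Range = 4.75 − (-4.75) = 9.5 V.
Required N = ⌈(72.7 − 1.76)/6.02⌉ = ⌈11.784⌉ = 12.
LSB = 9.5 V ÷ 2^12 = 9.5/4096 V = 2.3193 mV.
Half an LSB is 1.16 mV.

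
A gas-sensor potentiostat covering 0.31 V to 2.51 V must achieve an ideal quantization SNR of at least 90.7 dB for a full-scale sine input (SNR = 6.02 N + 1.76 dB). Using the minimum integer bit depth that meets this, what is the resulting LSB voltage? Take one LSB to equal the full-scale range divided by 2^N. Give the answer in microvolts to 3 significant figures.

67.1 µV

Span: 2.51 V − (0.31 V) = 2.2 V.
6.02 N + 1.76 ≥ 90.7 gives N ≥ 14.774, so the minimum integer is 15.
LSB = 2.2 V ÷ 2^15 = 2.2/32768 V = 67.1 µV.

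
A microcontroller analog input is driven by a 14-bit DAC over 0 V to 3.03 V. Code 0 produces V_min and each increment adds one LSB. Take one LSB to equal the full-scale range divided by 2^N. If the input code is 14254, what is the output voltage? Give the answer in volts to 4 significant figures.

Span = 3.03 V. LSB = 3.03 V / 2^14.
V_out = 0 + 14254 × (3.03/16384) V
      = 0 + 2.63609 = 2.63609 V.

2.636 V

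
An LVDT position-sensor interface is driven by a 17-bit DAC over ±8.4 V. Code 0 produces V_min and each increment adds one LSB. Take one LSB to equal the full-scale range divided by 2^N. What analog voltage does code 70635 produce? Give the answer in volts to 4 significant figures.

0.6536 V

Range = 8.4 − (-8.4) = 16.8 V. LSB = 16.8 V / 2^17.
V_out = -8.4 + 70635 × (16.8/131072) V
      = -8.4 V + 9.05356 V = 0.653558 V.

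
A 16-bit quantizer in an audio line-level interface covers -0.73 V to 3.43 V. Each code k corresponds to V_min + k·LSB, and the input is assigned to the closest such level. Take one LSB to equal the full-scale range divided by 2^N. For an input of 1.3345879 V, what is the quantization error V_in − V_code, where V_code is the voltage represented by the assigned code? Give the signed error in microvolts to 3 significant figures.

Full-scale range = 3.43 V − (-0.73 V) = 4.16 V. LSB = 4.16 V / 2^16 ≈ 63.48 µV.
(1.3345879 − (-0.73)) / LSB = 2.0645879 × 65536/4.16 = 32525.2001. Nearest integer: k = 32525.
V_code = -0.73 + (32525/65536) × 4.16 = 1.3345751953 V.
e = 1.3345879 − (1.3345751953) = +12.7 µV.

+12.7 µV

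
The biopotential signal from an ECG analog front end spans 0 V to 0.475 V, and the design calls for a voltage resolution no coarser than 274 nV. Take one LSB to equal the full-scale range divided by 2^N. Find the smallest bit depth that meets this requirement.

Full-scale range = 0.475 V.
Required number of levels: 0.475/274 nV = 1.7336e6; smallest N with 2^N ≥ that is 21.

21 bits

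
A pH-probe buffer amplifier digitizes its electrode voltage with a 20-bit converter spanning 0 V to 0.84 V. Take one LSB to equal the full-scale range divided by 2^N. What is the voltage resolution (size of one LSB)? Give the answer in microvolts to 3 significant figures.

Full-scale range = 0.84 V.
There are 2^20 = 1048576 steps.
Step size = 0.84/1048576 V = 0.801 µV.

0.801 µV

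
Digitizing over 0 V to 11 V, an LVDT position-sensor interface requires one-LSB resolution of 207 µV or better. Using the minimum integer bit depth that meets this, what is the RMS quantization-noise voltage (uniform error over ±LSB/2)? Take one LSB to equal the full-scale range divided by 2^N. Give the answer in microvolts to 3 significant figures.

48.5 µV

Full-scale range = 11 V.
Required number of levels: 11/207 µV = 53140; smallest N with 2^N ≥ that is 16.
One LSB is 11 V / 65536 = 167.85 µV.
V_rms = LSB/√12 = 48.5 µV.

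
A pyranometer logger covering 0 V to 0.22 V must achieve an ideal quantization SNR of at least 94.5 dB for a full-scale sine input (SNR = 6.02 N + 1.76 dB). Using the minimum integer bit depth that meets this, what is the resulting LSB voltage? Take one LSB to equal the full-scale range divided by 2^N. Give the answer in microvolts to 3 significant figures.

3.36 µV

Span = 0.22 V.
6.02 N + 1.76 ≥ 94.5 gives N ≥ 15.405, so the minimum integer is 16.
LSB = 0.22 V / 2^16 = 3.36 µV.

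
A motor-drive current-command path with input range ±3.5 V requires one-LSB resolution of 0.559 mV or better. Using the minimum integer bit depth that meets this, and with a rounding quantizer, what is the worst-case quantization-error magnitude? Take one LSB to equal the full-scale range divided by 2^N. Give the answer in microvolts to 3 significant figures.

214 µV

The full-scale span is 3.5 − (-3.5) = 7 V.
Required number of levels: 7/0.559 mV = 12522; smallest N with 2^N ≥ that is 14.
LSB = 7 V / 2^14 = 427.25 µV.
Max error for round-to-nearest is LSB/2 = 214 µV.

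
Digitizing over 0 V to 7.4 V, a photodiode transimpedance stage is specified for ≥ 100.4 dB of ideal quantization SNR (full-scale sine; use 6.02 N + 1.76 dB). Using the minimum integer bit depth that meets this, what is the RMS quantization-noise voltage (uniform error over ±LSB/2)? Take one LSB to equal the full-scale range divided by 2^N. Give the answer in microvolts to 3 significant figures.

16.3 µV

Span = 7.4 V.
Solving 6.02 N ≥ 100.4 − 1.76: N ≥ 16.385. Round up → N = 17.
LSB = 7.4 V / 2^17 = 56.458 µV.
σ_q = LSB/√12 = 56.458 µV/3.4641 = 16.3 µV.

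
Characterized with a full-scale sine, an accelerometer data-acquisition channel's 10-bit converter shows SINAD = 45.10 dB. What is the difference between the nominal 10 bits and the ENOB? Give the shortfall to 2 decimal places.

2.80 bits

ENOB = (SINAD − 1.76)/6.02 = (45.10 − 1.76)/6.02 = 7.1993 bits.
Shortfall = 10 − 7.1993 = 2.8007 bits.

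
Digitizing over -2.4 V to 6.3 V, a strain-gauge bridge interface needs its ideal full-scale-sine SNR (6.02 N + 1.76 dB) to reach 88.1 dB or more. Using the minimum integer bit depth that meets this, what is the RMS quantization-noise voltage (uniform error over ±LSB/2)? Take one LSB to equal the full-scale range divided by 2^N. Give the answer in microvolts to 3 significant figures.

The full-scale span is 6.3 − (-2.4) = 8.7 V.
Required N = ⌈(88.1 − 1.76)/6.02⌉ = ⌈14.342⌉ = 15.
Step size = 8.7/32768 V = 265.50 µV.
V_rms = LSB/√12 = 76.6 µV.

76.6 µV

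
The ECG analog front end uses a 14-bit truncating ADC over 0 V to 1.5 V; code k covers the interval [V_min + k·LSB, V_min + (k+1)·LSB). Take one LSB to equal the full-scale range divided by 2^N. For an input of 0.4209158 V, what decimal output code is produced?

Span = 1.5 V. LSB = 1.5 V / 2^14 ≈ 91.55 µV.
(V_in − V_min) × 2^14/range = (0.4209158 − (0)) × 16384/1.5 = 4597.523.
Floor → code = 4597.

4597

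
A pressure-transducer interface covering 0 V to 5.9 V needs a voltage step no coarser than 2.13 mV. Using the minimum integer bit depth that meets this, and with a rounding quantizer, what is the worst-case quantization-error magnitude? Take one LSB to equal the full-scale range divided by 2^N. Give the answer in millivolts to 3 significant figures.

Full-scale range = 5.9 V.
5.9 V / 2.13 mV = 2770. Since 2^11 = 2048 and 2^12 = 4096, N = 12.
LSB = 5.9 V / 2^12 = 1.4404 mV.
Max error for round-to-nearest is LSB/2 = 0.720 mV.

0.720 mV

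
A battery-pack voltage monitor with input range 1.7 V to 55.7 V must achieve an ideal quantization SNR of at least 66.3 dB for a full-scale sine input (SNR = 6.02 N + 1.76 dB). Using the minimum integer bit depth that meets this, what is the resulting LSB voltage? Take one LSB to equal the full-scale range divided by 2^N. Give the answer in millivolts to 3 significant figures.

The full-scale span is 55.7 − (1.7) = 54 V.
6.02 N + 1.76 ≥ 66.3 gives N ≥ 10.721, so the minimum integer is 11.
LSB = 54 V / 2^11 = 26.4 mV.

26.4 mV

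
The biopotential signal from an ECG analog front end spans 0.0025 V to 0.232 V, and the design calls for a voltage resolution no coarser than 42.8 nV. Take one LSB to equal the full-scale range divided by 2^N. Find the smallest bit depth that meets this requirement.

23 bits

Range = 0.232 − (0.0025) = 0.2295 V.
Need 2^N ≥ 0.2295 V / 42.8 nV = 5.362e6 → N_min = 23.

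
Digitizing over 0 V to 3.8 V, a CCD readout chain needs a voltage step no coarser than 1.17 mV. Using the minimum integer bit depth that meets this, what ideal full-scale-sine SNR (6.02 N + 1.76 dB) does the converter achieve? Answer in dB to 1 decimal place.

Span = 3.8 V.
Required number of levels: 3.8/1.17 mV = 3247.9; smallest N with 2^N ≥ that is 12.
6.02(12) + 1.76 = 74.00 dB.

74.0 dB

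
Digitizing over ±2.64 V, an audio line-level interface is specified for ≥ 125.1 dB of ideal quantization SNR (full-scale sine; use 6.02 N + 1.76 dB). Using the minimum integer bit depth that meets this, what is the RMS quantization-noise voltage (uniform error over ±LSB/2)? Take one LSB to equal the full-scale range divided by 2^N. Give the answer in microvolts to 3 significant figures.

The full-scale span is 2.64 − (-2.64) = 5.28 V.
Solving 6.02 N ≥ 125.1 − 1.76: N ≥ 20.488. Round up → N = 21.
Step size = 5.28/2097152 V = 2.5177 µV.
σ_q = LSB/√12 = 2.5177 µV/3.4641 = 0.727 µV.

0.727 µV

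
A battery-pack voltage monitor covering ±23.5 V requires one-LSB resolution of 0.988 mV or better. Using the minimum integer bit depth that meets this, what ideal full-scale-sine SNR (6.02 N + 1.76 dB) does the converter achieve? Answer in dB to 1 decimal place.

Range = 23.5 − (-23.5) = 47 V.
Need 2^N ≥ 47 V / 0.988 mV = 47570 → N_min = 16.
6.02(16) + 1.76 = 98.08 dB.

98.1 dB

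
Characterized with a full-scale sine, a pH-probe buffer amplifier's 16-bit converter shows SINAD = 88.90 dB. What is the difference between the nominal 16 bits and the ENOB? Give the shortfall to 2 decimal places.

N_eff = (88.90 − 1.76)/6.02 = 14.4751 bits.
16 − 14.4751 = 1.52 bits below nominal.

1.52 bits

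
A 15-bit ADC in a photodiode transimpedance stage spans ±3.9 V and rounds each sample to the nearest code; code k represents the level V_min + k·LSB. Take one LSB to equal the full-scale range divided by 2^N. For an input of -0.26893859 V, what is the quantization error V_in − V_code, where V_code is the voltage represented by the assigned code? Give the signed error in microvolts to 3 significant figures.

Full-scale range = 3.9 V − (-3.9 V) = 7.8 V. LSB = 7.8 V / 2^15 ≈ 238.0 µV.
Position in LSBs: (-0.26893859 − (-3.9)) × 32768/7.8 = 15254.1821; rounding gives k = 15254.
V_code = V_min + k × range/2^15 = -3.9 + 15254 × 7.8/32768 = -0.26898193359 V.
e = -0.26893859 − (-0.26898193359) = +43.3 µV.

+43.3 µV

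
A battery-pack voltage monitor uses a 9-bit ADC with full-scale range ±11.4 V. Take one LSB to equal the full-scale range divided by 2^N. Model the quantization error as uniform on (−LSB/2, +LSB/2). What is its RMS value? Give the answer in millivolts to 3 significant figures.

12.9 mV

Full-scale range = 11.4 V − (-11.4 V) = 22.8 V.
One LSB is 22.8 V / 512 = 44.531 mV.
For a uniform distribution on [−LSB/2, +LSB/2], V_rms = LSB/√12 = 44.531 mV/3.4641 = 12.9 mV.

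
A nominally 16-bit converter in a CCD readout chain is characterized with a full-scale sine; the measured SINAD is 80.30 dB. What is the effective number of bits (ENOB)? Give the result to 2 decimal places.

13.05 bits

(80.30 − 1.76) / 6.02 = 78.54/6.02 = 13.0465 effective bits.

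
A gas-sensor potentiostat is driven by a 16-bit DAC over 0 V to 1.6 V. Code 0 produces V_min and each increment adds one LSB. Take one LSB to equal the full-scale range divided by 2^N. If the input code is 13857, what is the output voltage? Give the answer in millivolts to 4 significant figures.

Full-scale range = 1.6 V. LSB = 1.6 V / 2^16.
V_out = 0 + 13857 × (1.6/65536) V
      = 0 + 0.338306 = 0.338306 V.

338.3 mV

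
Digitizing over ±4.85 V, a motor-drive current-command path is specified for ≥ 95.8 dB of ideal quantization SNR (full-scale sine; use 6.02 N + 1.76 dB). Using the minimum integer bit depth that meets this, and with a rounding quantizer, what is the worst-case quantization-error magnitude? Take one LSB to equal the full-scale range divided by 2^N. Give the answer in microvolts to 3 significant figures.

74.0 µV

Range = 4.85 − (-4.85) = 9.7 V.
6.02 N + 1.76 ≥ 95.8 gives N ≥ 15.621, so the minimum integer is 16.
LSB = 9.7 V ÷ 2^16 = 9.7/65536 V = 148.01 µV.
|e|_max = LSB/2 = 74.0 µV.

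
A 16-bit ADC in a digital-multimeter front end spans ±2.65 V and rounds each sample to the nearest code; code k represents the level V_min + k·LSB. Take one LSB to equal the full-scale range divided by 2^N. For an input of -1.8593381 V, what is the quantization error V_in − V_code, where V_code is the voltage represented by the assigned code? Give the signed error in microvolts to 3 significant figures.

−19.6 µV

Full-scale range = 2.65 V − (-2.65 V) = 5.3 V. LSB = 5.3 V / 2^16 ≈ 80.87 µV.
Position in LSBs: (-1.8593381 − (-2.65)) × 65536/5.3 = 9776.7582; rounding gives k = 9777.
V_code = V_min + k × range/2^16 = -2.65 + 9777 × 5.3/65536 = -1.8593185425 V.
V_in − V_code = -1.8593381 − (-1.8593185425) = −19.6 µV.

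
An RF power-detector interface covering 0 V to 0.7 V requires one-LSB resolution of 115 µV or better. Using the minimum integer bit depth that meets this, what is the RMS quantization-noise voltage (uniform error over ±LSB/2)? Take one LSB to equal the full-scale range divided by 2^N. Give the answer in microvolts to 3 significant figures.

Range is 0.7 V.
Required number of levels: 0.7/115 µV = 6087.0; smallest N with 2^N ≥ that is 13.
LSB = 0.7 V ÷ 2^13 = 0.7/8192 V = 85.449 µV.
V_rms = LSB/√12 = 24.7 µV.

24.7 µV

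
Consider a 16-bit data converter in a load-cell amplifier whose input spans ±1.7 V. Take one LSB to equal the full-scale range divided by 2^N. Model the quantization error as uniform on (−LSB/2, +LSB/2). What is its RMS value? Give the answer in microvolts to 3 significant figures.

The full-scale span is 1.7 − (-1.7) = 3.4 V.
LSB = 3.4 V ÷ 2^16 = 3.4/65536 V = 51.880 µV.
For a uniform distribution on [−LSB/2, +LSB/2], V_rms = LSB/√12 = 51.880 µV/3.4641 = 15.0 µV.

15.0 µV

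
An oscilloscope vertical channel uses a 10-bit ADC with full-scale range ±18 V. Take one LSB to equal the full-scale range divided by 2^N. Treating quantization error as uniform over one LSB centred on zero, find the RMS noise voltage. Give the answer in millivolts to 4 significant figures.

The full-scale span is 18 − (-18) = 36 V.
LSB = 36 V ÷ 2^10 = 36/1024 V = 35.1563 mV.
For a uniform distribution on [−LSB/2, +LSB/2], V_rms = LSB/√12 = 35.1563 mV/3.4641 = 10.15 mV.

10.15 mV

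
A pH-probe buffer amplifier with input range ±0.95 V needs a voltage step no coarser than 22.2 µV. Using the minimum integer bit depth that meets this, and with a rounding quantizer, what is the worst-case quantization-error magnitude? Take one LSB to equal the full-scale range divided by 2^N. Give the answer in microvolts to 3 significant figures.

Range = 0.95 − (-0.95) = 1.9 V.
Levels needed ≥ 1.9/22.2 µV = 85590. 2^17 = 131072 suffices, so N_min = 17.
Step size = 1.9/131072 V = 14.496 µV.
|e|_max = LSB/2 = 7.25 µV.

7.25 µV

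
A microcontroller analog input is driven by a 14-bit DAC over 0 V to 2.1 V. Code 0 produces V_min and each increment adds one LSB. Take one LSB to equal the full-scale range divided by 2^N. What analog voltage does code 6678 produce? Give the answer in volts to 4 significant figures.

V_FS = 2.1 V. LSB = 2.1 V / 2^14.
Output = V_min + (6678/16384) × range = 0 + 0.407593 × 2.1 V
      = 0 + 0.855945 = 0.855945 V.

0.8559 V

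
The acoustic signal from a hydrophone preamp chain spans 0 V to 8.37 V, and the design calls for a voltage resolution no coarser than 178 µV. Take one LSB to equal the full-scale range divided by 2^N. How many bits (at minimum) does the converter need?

Span = 8.37 V.
Need 2^N ≥ 8.37 V / 178 µV = 47020 → N_min = 16.

16 bits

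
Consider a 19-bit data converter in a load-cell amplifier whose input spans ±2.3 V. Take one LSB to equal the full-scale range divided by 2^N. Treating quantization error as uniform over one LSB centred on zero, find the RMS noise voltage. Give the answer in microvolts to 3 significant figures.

Range = 2.3 − (-2.3) = 4.6 V.
One LSB is 4.6 V / 524288 = 8.7738 µV.
V_rms = LSB/√12 = 8.7738 µV / √12 = 2.53 µV.

2.53 µV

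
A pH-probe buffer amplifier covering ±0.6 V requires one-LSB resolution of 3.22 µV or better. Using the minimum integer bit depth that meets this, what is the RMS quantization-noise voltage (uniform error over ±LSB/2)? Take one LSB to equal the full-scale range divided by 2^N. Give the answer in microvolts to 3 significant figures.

Full-scale range = 0.6 V − (-0.6 V) = 1.2 V.
Need 2^N ≥ 1.2 V / 3.22 µV = 372700 → N_min = 19.
LSB = 1.2 V ÷ 2^19 = 1.2/524288 V = 2.2888 µV.
V_rms = LSB/√12 = 0.661 µV.

0.661 µV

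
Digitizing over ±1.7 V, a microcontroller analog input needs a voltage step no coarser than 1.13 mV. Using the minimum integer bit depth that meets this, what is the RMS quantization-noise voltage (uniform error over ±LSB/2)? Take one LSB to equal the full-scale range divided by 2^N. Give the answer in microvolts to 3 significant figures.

240 µV

The full-scale span is 1.7 − (-1.7) = 3.4 V.
Required number of levels: 3.4/1.13 mV = 3008.8; smallest N with 2^N ≥ that is 12.
LSB = 3.4 V / 2^12 = 0.83008 mV.
V_rms = LSB/√12 = 240 µV.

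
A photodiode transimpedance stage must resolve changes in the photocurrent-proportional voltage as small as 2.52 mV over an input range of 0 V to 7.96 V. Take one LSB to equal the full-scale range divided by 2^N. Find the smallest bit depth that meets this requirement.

12 bits

Full-scale range = 7.96 V.
Required number of levels: 7.96/2.52 mV = 3158.7; smallest N with 2^N ≥ that is 12.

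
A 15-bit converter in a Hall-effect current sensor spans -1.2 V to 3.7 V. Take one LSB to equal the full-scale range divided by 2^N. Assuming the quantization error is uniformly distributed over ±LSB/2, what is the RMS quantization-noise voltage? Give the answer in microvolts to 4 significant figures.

43.17 µV

Span: 3.7 V − (-1.2 V) = 4.9 V.
LSB = 4.9 V ÷ 2^15 = 4.9/32768 V = 149.536 µV.
RMS of a uniform error over width LSB is LSB/√12 = 43.17 µV.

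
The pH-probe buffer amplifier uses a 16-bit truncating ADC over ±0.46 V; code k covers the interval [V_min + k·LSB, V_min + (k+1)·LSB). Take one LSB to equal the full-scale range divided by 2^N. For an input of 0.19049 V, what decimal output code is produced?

46337

Range = 0.46 − (-0.46) = 0.92 V. LSB = 0.92 V / 2^16 ≈ 14.04 µV.
code = ⌊(V_in − V_min)/LSB⌋ = ⌊(V_in − V_min) × 2^16 / range⌋
     = ⌊(0.19049 − (-0.46)) × 65536 / 0.92⌋ = ⌊0.65049 × 65536/0.92⌋
     = ⌊46337.514⌋ = 46337.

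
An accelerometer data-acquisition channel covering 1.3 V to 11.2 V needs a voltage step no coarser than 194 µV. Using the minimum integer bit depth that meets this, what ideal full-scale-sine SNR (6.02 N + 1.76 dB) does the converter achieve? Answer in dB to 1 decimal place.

The full-scale span is 11.2 − (1.3) = 9.9 V.
Required number of levels: 9.9/194 µV = 51031; smallest N with 2^N ≥ that is 16.
SNR = 6.02 × 16 + 1.76 = 98.08 dB.

98.1 dB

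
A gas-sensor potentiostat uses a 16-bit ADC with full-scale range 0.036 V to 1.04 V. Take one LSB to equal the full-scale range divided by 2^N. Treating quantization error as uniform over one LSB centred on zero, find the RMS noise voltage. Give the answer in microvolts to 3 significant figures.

4.42 µV

Range = 1.04 − (0.036) = 1.004 V.
LSB = 1.004 V / 2^16 = 15.320 µV.
RMS of a uniform error over width LSB is LSB/√12 = 4.42 µV.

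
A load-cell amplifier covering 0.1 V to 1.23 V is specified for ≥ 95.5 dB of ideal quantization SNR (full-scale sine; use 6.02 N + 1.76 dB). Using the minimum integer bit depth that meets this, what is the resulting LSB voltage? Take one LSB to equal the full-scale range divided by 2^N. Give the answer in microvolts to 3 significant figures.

Range = 1.23 − (0.1) = 1.13 V.
N ≥ (95.5 − 1.76)/6.02 = 15.571 → N_min = 16.
One LSB is 1.13 V / 65536 = 17.2 µV.

17.2 µV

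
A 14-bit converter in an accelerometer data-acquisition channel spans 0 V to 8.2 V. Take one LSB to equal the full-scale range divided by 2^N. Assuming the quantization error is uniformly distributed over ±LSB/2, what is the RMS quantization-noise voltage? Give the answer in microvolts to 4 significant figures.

Full-scale range = 8.2 V.
LSB = 8.2 V ÷ 2^14 = 8.2/16384 V = 0.500488 mV.
RMS of a uniform error over width LSB is LSB/√12 = 144.5 µV.

144.5 µV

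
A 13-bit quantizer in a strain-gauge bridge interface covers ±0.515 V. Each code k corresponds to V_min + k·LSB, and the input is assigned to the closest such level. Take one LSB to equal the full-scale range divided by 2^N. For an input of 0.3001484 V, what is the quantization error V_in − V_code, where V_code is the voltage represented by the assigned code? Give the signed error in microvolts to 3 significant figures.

+25.1 µV

Full-scale range = 0.515 V − (-0.515 V) = 1.03 V. LSB = 1.03 V / 2^13 ≈ 125.7 µV.
Position in LSBs: (0.3001484 − (-0.515)) × 8192/1.03 = 6483.1997; rounding gives k = 6483.
V_code = V_min + k × range/2^13 = -0.515 + 6483 × 1.03/8192 = 0.3001232910 V.
Error = V_in − V_code = 0.3001484 − (0.3001232910) = +25.1 µV.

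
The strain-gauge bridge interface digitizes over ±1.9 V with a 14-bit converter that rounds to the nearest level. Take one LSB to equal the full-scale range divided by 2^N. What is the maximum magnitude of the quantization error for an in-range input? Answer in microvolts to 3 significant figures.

The full-scale span is 1.9 − (-1.9) = 3.8 V.
LSB = 3.8 V / 2^14 = 231.93 µV.
|e|_max = LSB/2 = 116 µV.

116 µV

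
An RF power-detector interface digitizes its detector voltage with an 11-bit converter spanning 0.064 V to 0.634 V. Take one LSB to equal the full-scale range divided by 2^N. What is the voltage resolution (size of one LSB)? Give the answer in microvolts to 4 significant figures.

278.3 µV

Span: 0.634 V − (0.064 V) = 0.57 V.
2^11 = 2048 levels.
One LSB is 0.57 V / 2048 = 278.3 µV.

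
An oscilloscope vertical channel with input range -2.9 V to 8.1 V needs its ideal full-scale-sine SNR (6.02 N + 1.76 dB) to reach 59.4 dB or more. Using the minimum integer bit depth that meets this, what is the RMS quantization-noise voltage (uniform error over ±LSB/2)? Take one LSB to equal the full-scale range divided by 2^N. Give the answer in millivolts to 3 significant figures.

3.10 mV

Full-scale range = 8.1 V − (-2.9 V) = 11 V.
Solving 6.02 N ≥ 59.4 − 1.76: N ≥ 9.575. Round up → N = 10.
LSB = 11 V / 2^10 = 10.742 mV.
RMS noise = LSB/√12 = 3.10 mV.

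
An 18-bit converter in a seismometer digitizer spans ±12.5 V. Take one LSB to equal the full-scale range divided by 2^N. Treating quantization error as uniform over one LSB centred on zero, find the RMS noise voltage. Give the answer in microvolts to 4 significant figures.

Full-scale range = 12.5 V − (-12.5 V) = 25 V.
LSB = 25 V ÷ 2^18 = 25/262144 V = 95.3674 µV.
RMS of a uniform error over width LSB is LSB/√12 = 27.53 µV.

27.53 µV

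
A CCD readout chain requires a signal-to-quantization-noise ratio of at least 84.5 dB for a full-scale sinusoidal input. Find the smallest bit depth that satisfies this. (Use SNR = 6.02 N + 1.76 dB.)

6.02 N + 1.76 ≥ 84.5 gives N ≥ 13.744, so the minimum integer is 14.

14 bits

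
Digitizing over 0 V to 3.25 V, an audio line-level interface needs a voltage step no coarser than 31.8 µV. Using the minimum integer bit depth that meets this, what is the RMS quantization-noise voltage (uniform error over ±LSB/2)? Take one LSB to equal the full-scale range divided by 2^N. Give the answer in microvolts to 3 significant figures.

7.16 µV

Range is 3.25 V.
Need 2^N ≥ 3.25 V / 31.8 µV = 102200 → N_min = 17.
LSB = 3.25 V / 2^17 = 24.796 µV.
RMS noise = LSB/√12 = 7.16 µV.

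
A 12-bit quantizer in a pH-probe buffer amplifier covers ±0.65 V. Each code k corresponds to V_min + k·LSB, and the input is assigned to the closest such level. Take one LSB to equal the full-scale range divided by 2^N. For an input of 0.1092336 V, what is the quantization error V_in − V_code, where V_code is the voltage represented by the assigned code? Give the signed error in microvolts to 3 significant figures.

+53.9 µV

Range = 0.65 − (-0.65) = 1.3 V. LSB = 1.3 V / 2^12 ≈ 317.4 µV.
(0.1092336 − (-0.65)) / LSB = 0.7592336 × 4096/1.3 = 2392.1699. Nearest integer: k = 2392.
V_code = -0.65 + (2392/4096) × 1.3 = 0.1091796875 V.
e = 0.1092336 − (0.1091796875) = +53.9 µV.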